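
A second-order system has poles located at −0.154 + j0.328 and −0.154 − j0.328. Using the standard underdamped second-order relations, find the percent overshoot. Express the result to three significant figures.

%OS ≈ 22.9%

The poles are at −σ ± jω_d with σ = 0.154 and ω_d = 0.328, so ω_n = √(σ²+ω_d²) = 0.362 rad/s and ζ = σ/ω_n = 0.425.
%OS = 100 e^{−πζ/√(1−ζ²)} with ζ = 0.425 gives 22.9%.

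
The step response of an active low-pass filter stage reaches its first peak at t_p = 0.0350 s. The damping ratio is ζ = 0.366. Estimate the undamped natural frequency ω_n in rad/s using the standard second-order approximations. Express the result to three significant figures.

Peak time t_p = π/ω_d, so ω_d = π/t_p = π/0.0350 = 89.8 rad/s.
ω_n = ω_d/√(1−ζ²) = 89.8/√0.866 = 96.5 rad/s.

ω_n ≈ 96.5 rad/s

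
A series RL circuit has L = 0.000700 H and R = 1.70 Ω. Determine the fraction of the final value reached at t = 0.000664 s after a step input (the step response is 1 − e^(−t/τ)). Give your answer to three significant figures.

τ = L/R = 0.000700/1.70 = 0.000412 s.
y(t)/y_∞ = 1 − e^(−t/τ) = 1 − e^(−0.000664/0.000412) = 1 − e^(−1.61) = 0.801.

y/y_∞ ≈ 0.801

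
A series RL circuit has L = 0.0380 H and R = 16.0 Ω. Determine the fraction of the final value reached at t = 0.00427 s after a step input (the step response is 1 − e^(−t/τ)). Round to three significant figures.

y/y_∞ ≈ 0.834

τ = L/R = 0.0380/16.0 = 0.00237 s.
y(t)/y_∞ = 1 − e^(−t/τ) = 1 − e^(−0.00427/0.00237) = 1 − e^(−1.80) = 0.834.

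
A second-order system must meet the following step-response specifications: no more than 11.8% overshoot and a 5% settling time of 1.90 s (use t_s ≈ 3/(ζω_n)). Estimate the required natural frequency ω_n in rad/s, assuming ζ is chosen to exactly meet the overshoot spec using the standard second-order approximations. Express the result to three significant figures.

ω_n ≈ 2.81 rad/s

From %OS = 100·exp(−πζ/√(1−ζ²)), invert to get ζ = −ln(OS)/√(π² + ln²(OS)) with OS = 0.118.
−ln 0.118 = 2.137, so ζ = 2.137/√(π² + 4.567) = 0.562.
From t_s ≈ 3/(ζω_n): ω_n = 3/(ζ·t_s) = 3/(0.562·1.90) = 2.81 rad/s.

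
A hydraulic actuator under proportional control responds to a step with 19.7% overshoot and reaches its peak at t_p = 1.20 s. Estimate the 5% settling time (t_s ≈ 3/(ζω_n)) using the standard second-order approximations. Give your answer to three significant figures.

ζ from %OS: ζ = |ln 0.197|/√(π²+ln²0.197) = 0.459.
From t_p = π/ω_d, ω_d = π/1.20 = 2.62 rad/s, so ω_n = ω_d/√(1−ζ²) = 2.95 rad/s.
t_s ≈ 3/(ζω_n) = 3/(0.459·2.95) = 2.22 s.

t_s ≈ 2.22 s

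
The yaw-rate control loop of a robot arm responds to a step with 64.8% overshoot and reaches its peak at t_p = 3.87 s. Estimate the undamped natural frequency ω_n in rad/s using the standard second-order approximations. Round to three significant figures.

ω_n ≈ 0.819 rad/s

From the overshoot, ζ = −ln(OS)/√(π²+ln²(OS)) = 0.137.
t_p = π/ω_d ⇒ ω_d = 0.812 rad/s; then ω_n = ω_d/√(1−ζ²) = 0.819 rad/s.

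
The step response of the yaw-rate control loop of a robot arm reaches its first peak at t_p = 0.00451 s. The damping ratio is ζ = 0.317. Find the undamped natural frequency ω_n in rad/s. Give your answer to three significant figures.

Peak time t_p = π/ω_d, so ω_d = π/t_p = π/0.00451 = 697 rad/s.
ω_n = ω_d/√(1−ζ²) = 697/√0.900 = 734 rad/s.

ω_n ≈ 734 rad/s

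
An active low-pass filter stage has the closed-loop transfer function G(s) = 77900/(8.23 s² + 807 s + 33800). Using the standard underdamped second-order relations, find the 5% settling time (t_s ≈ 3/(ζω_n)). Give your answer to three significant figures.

t_s ≈ 0.0612 s

Dividing through by 8.23: denominator becomes s² + 98.06 s + 4107.
So ω_n = √4107 = 64.1 rad/s and ζ = 98.06/(2·64.1) = 0.765.
t_s ≈ 3/(ζω_n) = 0.0612 s.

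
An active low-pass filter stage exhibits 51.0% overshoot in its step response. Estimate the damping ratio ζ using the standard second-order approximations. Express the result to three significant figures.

ζ ≈ 0.210

Inverting the overshoot relation: ζ = |ln 0.510|/√(π² + ln²0.510) = 0.210.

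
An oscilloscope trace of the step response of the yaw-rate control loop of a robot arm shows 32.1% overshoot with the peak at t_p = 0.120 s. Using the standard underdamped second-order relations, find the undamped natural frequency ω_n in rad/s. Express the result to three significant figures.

ζ from %OS: ζ = |ln 0.321|/√(π²+ln²0.321) = 0.340.
From t_p = π/ω_d, ω_d = π/0.120 = 26.2 rad/s, so ω_n = ω_d/√(1−ζ²) = 27.8 rad/s.

ω_n ≈ 27.8 rad/s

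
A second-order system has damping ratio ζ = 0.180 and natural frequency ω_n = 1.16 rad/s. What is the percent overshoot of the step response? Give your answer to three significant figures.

For an underdamped second-order system, %OS = 100·exp(−πζ/√(1−ζ²)).
πζ/√(1−ζ²) = π·0.180/√(1−0.0324) = 0.5749, so %OS = 100·e^(−0.5749) = 56.3%.

%OS ≈ 56.3%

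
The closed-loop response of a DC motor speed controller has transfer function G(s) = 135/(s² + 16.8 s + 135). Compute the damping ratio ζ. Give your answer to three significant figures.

ζ ≈ 0.723

ω_n = √135 = 11.6 rad/s; ζ = 16.8/(2·11.6) = 0.723.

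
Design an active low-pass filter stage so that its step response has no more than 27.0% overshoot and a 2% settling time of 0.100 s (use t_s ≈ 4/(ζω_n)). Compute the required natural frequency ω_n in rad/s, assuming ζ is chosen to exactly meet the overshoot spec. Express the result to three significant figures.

From %OS = 100·exp(−πζ/√(1−ζ²)), invert to get ζ = −ln(OS)/√(π² + ln²(OS)) with OS = 0.270.
−ln 0.270 = 1.309, so ζ = 1.309/√(π² + 1.714) = 0.385.
From t_s ≈ 4/(ζω_n): ω_n = 4/(ζ·t_s) = 4/(0.385·0.100) = 104 rad/s.

ω_n ≈ 104 rad/s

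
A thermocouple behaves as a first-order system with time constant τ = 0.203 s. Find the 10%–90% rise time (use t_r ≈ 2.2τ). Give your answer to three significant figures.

t_r ≈ 2.2τ = 0.447 s.

t_r ≈ 0.447 s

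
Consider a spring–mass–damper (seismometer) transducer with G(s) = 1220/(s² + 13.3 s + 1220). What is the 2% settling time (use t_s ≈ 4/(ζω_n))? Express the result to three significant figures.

t_s ≈ 0.602 s

ω_n = √1220 = 34.9 rad/s; ζ = 13.3/(2·34.9) = 0.190.
t_s ≈ 4/(ζω_n) = 4/(0.190·34.9) = 0.602 s.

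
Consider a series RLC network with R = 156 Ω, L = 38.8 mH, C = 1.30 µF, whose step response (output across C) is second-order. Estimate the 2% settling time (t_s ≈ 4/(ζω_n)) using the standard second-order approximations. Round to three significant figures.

t_s ≈ 0.00199 s

For a series RLC circuit (capacitor voltage as output), ω_n = 1/√(LC) = 1/√(38.8 mH · 1.30 µF) = 4450 rad/s.
ζ = (R/2)·√(C/L) = (156/2)·√(1.30 µF/38.8 mH) = 0.451.
t_s ≈ 4/(ζω_n) = 0.00199 s.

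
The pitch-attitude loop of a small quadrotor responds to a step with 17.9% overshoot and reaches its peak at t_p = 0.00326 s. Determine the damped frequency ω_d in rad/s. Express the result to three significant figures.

ω_d ≈ 964 rad/s

t_p = π/ω_d, so ω_d = π/0.00326 = 964 rad/s.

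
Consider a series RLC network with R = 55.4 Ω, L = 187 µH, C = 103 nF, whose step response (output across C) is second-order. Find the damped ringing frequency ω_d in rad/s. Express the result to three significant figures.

ω_d ≈ 173000 rad/s

For a series RLC circuit (capacitor voltage as output), ω_n = 1/√(LC) = 1/√(187 µH · 103 nF) = 228000 rad/s.
ζ = (R/2)·√(C/L) = (55.4/2)·√(103 nF/187 µH) = 0.650.
ω_d = 228000·√(1 − 0.650²) = 173000 rad/s.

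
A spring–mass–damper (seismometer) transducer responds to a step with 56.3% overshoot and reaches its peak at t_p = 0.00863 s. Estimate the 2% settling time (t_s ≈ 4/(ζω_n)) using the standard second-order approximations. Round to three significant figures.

From the overshoot, ζ = −ln(OS)/√(π²+ln²(OS)) = 0.180.
From t_p = π/ω_d, ω_d = π/0.00863 = 364 rad/s, so ω_n = ω_d/√(1−ζ²) = 370 rad/s.
t_s ≈ 4/(ζω_n) = 4/(0.180·370) = 0.0601 s.

t_s ≈ 0.0601 s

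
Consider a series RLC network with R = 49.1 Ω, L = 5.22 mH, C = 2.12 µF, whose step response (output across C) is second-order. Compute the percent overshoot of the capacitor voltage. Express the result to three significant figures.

%OS ≈ 16.7%

For a series RLC circuit (capacitor voltage as output), ω_n = 1/√(LC) = 1/√(5.22 mH · 2.12 µF) = 9510 rad/s.
ζ = (R/2)·√(C/L) = (49.1/2)·√(2.12 µF/5.22 mH) = 0.495.
%OS = 100 e^{−πζ/√(1−ζ²)} with ζ = 0.495 gives 16.7%.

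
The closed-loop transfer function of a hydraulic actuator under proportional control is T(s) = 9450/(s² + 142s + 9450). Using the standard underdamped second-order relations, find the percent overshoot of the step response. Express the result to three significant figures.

Matching coefficients with s² + 2ζω_n s + ω_n² gives ω_n² = 9450 ⇒ ω_n = 97.2 rad/s, and ζ = 142/(2ω_n) = 0.730.
%OS = 100·exp(−πζ/√(1−ζ²)) = 3.48%.

%OS ≈ 3.48%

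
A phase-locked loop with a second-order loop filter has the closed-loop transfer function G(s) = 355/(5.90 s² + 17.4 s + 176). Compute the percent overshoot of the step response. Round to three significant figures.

%OS ≈ 41.4%

Dividing through by 5.90: denominator becomes s² + 2.949 s + 29.83.
So ω_n = √29.83 = 5.46 rad/s and ζ = 2.949/(2·5.46) = 0.270.
%OS = 100 e^{−πζ/√(1−ζ²)} with ζ = 0.270 gives 41.4%.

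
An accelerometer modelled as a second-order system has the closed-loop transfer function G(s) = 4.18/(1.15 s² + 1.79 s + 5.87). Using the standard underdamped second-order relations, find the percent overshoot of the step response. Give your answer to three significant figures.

Dividing through by 1.15: denominator becomes s² + 1.557 s + 5.104.
So ω_n = √5.104 = 2.26 rad/s and ζ = 1.557/(2·2.26) = 0.344.
%OS = 100·exp(−πζ/√(1−ζ²)) = 31.6%.

%OS ≈ 31.6%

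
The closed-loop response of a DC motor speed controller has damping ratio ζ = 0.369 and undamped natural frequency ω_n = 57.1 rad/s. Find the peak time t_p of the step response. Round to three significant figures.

t_p ≈ 0.0592 s

The damped frequency is ω_d = ω_n√(1−ζ²) = 57.1·√(1−0.136) = 53.1 rad/s.
Peak time t_p = π/ω_d = π/53.1 = 0.0592 s.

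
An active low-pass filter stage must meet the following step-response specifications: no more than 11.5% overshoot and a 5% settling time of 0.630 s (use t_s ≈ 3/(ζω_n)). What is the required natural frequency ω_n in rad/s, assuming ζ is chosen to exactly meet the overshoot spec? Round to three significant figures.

Inverting the overshoot relation: ζ = |ln 0.115|/√(π² + ln²0.115) = 0.567.
From t_s ≈ 3/(ζω_n): ω_n = 3/(ζ·t_s) = 3/(0.567·0.630) = 8.40 rad/s.

ω_n ≈ 8.40 rad/s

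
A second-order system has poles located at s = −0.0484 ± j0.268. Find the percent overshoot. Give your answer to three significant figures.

%OS ≈ 56.7%

The poles are at −σ ± jω_d with σ = 0.0484 and ω_d = 0.268, so ω_n = √(σ²+ω_d²) = 0.272 rad/s and ζ = σ/ω_n = 0.178.
%OS = 100·exp(−πζ/√(1−ζ²)) = 56.7%.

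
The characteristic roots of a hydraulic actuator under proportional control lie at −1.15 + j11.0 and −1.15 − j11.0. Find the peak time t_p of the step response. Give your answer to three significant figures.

t_p = π/ω_d with ω_d = 11.0 (the imaginary part), so t_p = 0.286 s.

t_p ≈ 0.286 s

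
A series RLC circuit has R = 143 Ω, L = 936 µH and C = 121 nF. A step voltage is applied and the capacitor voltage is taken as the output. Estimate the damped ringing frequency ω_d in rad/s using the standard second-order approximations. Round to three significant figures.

ω_d ≈ 54700 rad/s

For a series RLC circuit (capacitor voltage as output), ω_n = 1/√(LC) = 1/√(936 µH · 121 nF) = 94000 rad/s.
ζ = (R/2)·√(C/L) = (143/2)·√(121 nF/936 µH) = 0.813.
ω_d = 94000·√(1 − 0.813²) = 54700 rad/s.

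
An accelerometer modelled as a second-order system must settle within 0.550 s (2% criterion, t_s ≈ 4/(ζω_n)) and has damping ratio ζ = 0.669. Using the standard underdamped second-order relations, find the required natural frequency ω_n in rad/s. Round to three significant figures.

ω_n ≈ 10.9 rad/s

Rearranging t_s ≈ 4/(ζω_n) gives ω_n = 4/(ζ·t_s) = 4/(0.669 × 0.550) = 10.9 rad/s.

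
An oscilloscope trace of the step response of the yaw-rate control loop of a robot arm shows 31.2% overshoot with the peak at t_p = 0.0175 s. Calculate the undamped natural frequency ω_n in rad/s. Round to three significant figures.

ω_n ≈ 191 rad/s

ζ from %OS: ζ = |ln 0.312|/√(π²+ln²0.312) = 0.348.
t_p = π/ω_d ⇒ ω_d = 180 rad/s; then ω_n = ω_d/√(1−ζ²) = 191 rad/s.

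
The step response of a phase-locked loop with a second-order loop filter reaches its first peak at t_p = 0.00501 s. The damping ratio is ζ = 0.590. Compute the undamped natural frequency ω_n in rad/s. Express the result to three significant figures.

Peak time t_p = π/ω_d, so ω_d = π/t_p = π/0.00501 = 627 rad/s.
ω_n = ω_d/√(1−ζ²) = 627/√0.652 = 777 rad/s.

ω_n ≈ 777 rad/s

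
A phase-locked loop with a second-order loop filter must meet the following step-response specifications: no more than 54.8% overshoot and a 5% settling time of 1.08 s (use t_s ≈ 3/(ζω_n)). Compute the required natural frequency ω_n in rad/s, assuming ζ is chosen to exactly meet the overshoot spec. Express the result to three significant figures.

From %OS = 100·exp(−πζ/√(1−ζ²)), invert to get ζ = −ln(OS)/√(π² + ln²(OS)) with OS = 0.548.
−ln 0.548 = 0.6015, so ζ = 0.6015/√(π² + 0.3618) = 0.188.
Then ω_n = 3/(ζ t_s) = 3/(0.188 × 1.08) = 14.8 rad/s.

ω_n ≈ 14.8 rad/s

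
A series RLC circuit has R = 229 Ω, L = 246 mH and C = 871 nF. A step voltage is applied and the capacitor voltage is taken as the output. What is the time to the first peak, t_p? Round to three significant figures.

t_p ≈ 0.00149 s

For a series RLC circuit (capacitor voltage as output), ω_n = 1/√(LC) = 1/√(246 mH · 871 nF) = 2160 rad/s.
ζ = (R/2)·√(C/L) = (229/2)·√(871 nF/246 mH) = 0.215.
ω_d = ω_n√(1−ζ²) = 2110 rad/s. t_p = π/ω_d = 0.00149 s.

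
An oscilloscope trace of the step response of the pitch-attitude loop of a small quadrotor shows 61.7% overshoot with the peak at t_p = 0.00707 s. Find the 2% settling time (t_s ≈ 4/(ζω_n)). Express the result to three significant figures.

ζ from %OS: ζ = |ln 0.617|/√(π²+ln²0.617) = 0.152.
t_p = π/ω_d ⇒ ω_d = 444 rad/s; then ω_n = ω_d/√(1−ζ²) = 450 rad/s.
t_s ≈ 4/(ζω_n) = 4/(0.152·450) = 0.0586 s.

t_s ≈ 0.0586 s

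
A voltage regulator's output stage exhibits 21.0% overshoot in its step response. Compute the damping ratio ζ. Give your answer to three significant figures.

ζ = −ln(OS)/√(π² + (ln OS)²). With OS = 0.210, ln OS = −1.561 and ζ = 1.561/3.508 = 0.445.

ζ ≈ 0.445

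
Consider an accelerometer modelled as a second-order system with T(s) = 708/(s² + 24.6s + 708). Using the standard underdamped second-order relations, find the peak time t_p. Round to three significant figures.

t_p ≈ 0.133 s

Comparing the denominator to s² + 2ζω_n s + ω_n²: ω_n = √708 = 26.6 rad/s, and 2ζω_n = 24.6 so ζ = 24.6/(2·26.6) = 0.462.
The damped frequency ω_d = ω_n√(1−ζ²) = 23.6 rad/s. Then t_p = π/ω_d = 0.133 s.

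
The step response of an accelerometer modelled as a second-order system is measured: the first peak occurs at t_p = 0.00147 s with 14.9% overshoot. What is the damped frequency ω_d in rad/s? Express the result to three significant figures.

ω_d ≈ 2140 rad/s

t_p = π/ω_d, so ω_d = π/0.00147 = 2140 rad/s.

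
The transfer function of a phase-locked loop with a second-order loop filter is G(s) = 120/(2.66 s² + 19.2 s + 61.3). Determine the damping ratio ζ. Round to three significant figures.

ζ ≈ 0.752

Dividing through by 2.66: denominator becomes s² + 7.218 s + 23.05.
So ω_n = √23.05 = 4.80 rad/s and ζ = 7.218/(2·4.80) = 0.752.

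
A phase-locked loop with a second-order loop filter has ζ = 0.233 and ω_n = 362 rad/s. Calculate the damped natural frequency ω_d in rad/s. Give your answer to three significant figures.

ω_d ≈ 352 rad/s

ω_d = ω_n√(1−ζ²) = 362·√0.946 = 352 rad/s.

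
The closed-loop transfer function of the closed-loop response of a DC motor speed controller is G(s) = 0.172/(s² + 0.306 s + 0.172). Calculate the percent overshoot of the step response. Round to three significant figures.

%OS ≈ 28.7%

ω_n = √0.172 = 0.415 rad/s; ζ = 0.306/(2·0.415) = 0.369.
%OS = 100 e^{−πζ/√(1−ζ²)} with ζ = 0.369 gives 28.7%.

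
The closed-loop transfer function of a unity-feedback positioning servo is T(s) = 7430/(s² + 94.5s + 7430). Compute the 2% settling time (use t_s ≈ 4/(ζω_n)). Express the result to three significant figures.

ω_n = √7430 = 86.2 rad/s; ζ = 94.5/(2·86.2) = 0.548.
t_s ≈ 4/(ζω_n) = 4/(0.548·86.2) = 0.0847 s.

t_s ≈ 0.0847 s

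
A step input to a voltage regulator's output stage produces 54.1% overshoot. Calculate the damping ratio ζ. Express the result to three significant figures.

ζ ≈ 0.192

ζ = −ln(OS)/√(π² + (ln OS)²). With OS = 0.541, ln OS = −0.6143 and ζ = 0.6143/3.201 = 0.192.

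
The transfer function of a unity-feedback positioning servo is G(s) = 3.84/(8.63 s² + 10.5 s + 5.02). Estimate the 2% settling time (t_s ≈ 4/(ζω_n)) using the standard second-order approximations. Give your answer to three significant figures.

Dividing through by 8.63: denominator becomes s² + 1.217 s + 0.5817.
So ω_n = √0.5817 = 0.763 rad/s and ζ = 1.217/(2·0.763) = 0.798.
t_s ≈ 4/(ζω_n) = 6.58 s.

t_s ≈ 6.58 s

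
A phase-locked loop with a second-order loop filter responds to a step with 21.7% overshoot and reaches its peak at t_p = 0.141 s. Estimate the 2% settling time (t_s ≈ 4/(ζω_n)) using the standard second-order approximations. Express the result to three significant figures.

The overshoot fixes ζ = −ln(OS)/√(π²+ln²(OS)) = 0.437.
From t_p = π/ω_d, ω_d = π/0.141 = 22.3 rad/s, so ω_n = ω_d/√(1−ζ²) = 24.8 rad/s.
t_s ≈ 4/(ζω_n) = 4/(0.437·24.8) = 0.369 s.

t_s ≈ 0.369 s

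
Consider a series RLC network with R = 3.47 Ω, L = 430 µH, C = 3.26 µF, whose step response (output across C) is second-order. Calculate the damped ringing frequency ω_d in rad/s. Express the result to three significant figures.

ω_d ≈ 26400 rad/s

For a series RLC circuit (capacitor voltage as output), ω_n = 1/√(LC) = 1/√(430 µH · 3.26 µF) = 26700 rad/s.
ζ = (R/2)·√(C/L) = (3.47/2)·√(3.26 µF/430 µH) = 0.151.
ω_d = ω_n√(1−ζ²) = 26400 rad/s.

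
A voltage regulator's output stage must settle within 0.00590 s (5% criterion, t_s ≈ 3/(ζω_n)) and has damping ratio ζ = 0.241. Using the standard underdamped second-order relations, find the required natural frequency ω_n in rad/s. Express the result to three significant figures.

ω_n ≈ 2110 rad/s

Rearranging t_s ≈ 3/(ζω_n) gives ω_n = 3/(ζ·t_s) = 3/(0.241 × 0.00590) = 2110 rad/s.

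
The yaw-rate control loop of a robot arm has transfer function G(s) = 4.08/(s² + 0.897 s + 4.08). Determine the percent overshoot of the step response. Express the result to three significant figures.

%OS ≈ 48.9%

Matching coefficients with s² + 2ζω_n s + ω_n² gives ω_n² = 4.08 ⇒ ω_n = 2.02 rad/s, and ζ = 0.897/(2ω_n) = 0.222.
%OS = 100 e^{−πζ/√(1−ζ²)} with ζ = 0.222 gives 48.9%.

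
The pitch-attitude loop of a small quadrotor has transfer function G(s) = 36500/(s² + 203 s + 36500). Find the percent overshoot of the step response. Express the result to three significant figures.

%OS ≈ 13.9%

Matching coefficients with s² + 2ζω_n s + ω_n² gives ω_n² = 36500 ⇒ ω_n = 191 rad/s, and ζ = 203/(2ω_n) = 0.531.
%OS = 100 e^{−πζ/√(1−ζ²)} with ζ = 0.531 gives 13.9%.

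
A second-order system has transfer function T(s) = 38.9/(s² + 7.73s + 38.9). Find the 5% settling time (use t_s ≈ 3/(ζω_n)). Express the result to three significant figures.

t_s ≈ 0.776 s

Matching coefficients with s² + 2ζω_n s + ω_n² gives ω_n² = 38.9 ⇒ ω_n = 6.24 rad/s, and ζ = 7.73/(2ω_n) = 0.620.
t_s ≈ 3/(ζω_n) = 3/(0.620·6.24) = 0.776 s.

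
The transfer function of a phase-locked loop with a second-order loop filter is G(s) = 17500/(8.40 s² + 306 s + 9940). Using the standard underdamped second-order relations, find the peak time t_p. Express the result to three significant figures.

Dividing through by 8.40: denominator becomes s² + 36.43 s + 1183.
So ω_n = √1183 = 34.4 rad/s and ζ = 36.43/(2·34.4) = 0.529.
The damped frequency ω_d = ω_n√(1−ζ²) = 29.2 rad/s. t_p = π/ω_d = 0.108 s.

t_p ≈ 0.108 s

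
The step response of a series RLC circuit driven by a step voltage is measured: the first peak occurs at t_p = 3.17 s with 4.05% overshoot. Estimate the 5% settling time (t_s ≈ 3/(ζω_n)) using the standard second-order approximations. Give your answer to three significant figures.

t_s ≈ 2.97 s

From the overshoot, ζ = −ln(OS)/√(π²+ln²(OS)) = 0.714.
t_p = π/ω_d ⇒ ω_d = 0.991 rad/s; then ω_n = ω_d/√(1−ζ²) = 1.42 rad/s.
t_s ≈ 3/(ζω_n) = 3/(0.714·1.42) = 2.97 s.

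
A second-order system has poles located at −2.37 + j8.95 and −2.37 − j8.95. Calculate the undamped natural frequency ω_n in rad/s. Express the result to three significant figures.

|pole| = ω_n = √(2.37² + 8.95²) = 9.26 rad/s; ζ = cos θ = σ/ω_n = 0.256.

ω_n ≈ 9.26 rad/s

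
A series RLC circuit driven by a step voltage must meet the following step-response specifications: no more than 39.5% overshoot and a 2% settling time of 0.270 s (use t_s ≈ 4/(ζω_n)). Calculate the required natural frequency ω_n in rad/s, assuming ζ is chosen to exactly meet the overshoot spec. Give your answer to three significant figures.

ω_n ≈ 52.3 rad/s

From %OS = 100·exp(−πζ/√(1−ζ²)), invert to get ζ = −ln(OS)/√(π² + ln²(OS)) with OS = 0.395.
−ln 0.395 = 0.9289, so ζ = 0.9289/√(π² + 0.8628) = 0.284.
Then ω_n = 4/(ζ t_s) = 4/(0.284 × 0.270) = 52.3 rad/s.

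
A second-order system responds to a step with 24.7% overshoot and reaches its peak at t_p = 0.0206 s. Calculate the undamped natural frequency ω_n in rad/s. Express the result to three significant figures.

ω_n ≈ 167 rad/s

From the overshoot, ζ = −ln(OS)/√(π²+ln²(OS)) = 0.407.
From t_p = π/ω_d, ω_d = π/0.0206 = 153 rad/s, so ω_n = ω_d/√(1−ζ²) = 167 rad/s.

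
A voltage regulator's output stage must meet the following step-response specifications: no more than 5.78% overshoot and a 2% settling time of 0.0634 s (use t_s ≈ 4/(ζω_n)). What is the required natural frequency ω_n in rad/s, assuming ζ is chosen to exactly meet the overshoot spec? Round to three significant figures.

ω_n ≈ 93.9 rad/s

ζ = −ln(OS)/√(π² + (ln OS)²). With OS = 0.0578, ln OS = −2.851 and ζ = 2.851/4.242 = 0.672.
From t_s ≈ 4/(ζω_n): ω_n = 4/(ζ·t_s) = 4/(0.672·0.0634) = 93.9 rad/s.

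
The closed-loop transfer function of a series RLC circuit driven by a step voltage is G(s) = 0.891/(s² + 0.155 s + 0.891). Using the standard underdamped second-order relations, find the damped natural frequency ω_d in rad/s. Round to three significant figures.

ω_d ≈ 0.941 rad/s

ω_n = √0.891 = 0.944 rad/s; ζ = 0.155/(2·0.944) = 0.0821.
The damped frequency ω_d = ω_n√(1−ζ²) = 0.941 rad/s.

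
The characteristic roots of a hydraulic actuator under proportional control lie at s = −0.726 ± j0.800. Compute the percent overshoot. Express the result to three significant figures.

%OS ≈ 5.78%

The poles are at −σ ± jω_d with σ = 0.726 and ω_d = 0.800, so ω_n = √(σ²+ω_d²) = 1.08 rad/s and ζ = σ/ω_n = 0.672.
%OS = 100 e^{−πζ/√(1−ζ²)} with ζ = 0.672 gives 5.78%.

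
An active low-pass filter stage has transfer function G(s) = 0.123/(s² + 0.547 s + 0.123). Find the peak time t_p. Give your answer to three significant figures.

t_p ≈ 14.3 s

Comparing the denominator to s² + 2ζω_n s + ω_n²: ω_n = √0.123 = 0.351 rad/s, and 2ζω_n = 0.547 so ζ = 0.547/(2·0.351) = 0.780.
The damped frequency ω_d = ω_n√(1−ζ²) = 0.220 rad/s. Then t_p = π/ω_d = 14.3 s.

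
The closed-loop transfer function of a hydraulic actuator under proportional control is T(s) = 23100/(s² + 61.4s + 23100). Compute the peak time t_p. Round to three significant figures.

t_p ≈ 0.0211 s

Comparing the denominator to s² + 2ζω_n s + ω_n²: ω_n = √23100 = 152 rad/s, and 2ζω_n = 61.4 so ζ = 61.4/(2·152) = 0.202.
The damped frequency ω_d = ω_n√(1−ζ²) = 149 rad/s. Then t_p = π/ω_d = 0.0211 s.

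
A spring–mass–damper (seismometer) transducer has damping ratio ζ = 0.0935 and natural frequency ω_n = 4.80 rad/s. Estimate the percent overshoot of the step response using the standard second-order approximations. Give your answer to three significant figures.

%OS ≈ 74.5%

For an underdamped second-order system, %OS = 100·exp(−πζ/√(1−ζ²)).
πζ/√(1−ζ²) = π·0.0935/√(1−0.00874) = 0.2950, so %OS = 100·e^(−0.2950) = 74.5%.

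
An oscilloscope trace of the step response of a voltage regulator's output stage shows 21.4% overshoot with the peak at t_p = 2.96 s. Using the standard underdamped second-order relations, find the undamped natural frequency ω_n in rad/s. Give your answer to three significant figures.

The overshoot fixes ζ = −ln(OS)/√(π²+ln²(OS)) = 0.441.
t_p = π/ω_d ⇒ ω_d = 1.06 rad/s; then ω_n = ω_d/√(1−ζ²) = 1.18 rad/s.

ω_n ≈ 1.18 rad/s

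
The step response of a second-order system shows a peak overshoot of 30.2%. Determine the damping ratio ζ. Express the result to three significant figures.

ζ ≈ 0.356

Inverting the overshoot relation: ζ = |ln 0.302|/√(π² + ln²0.302) = 0.356.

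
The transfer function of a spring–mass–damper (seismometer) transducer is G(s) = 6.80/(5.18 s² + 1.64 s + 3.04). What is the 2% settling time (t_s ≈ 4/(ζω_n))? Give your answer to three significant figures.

t_s ≈ 25.3 s

Dividing through by 5.18: denominator becomes s² + 0.3166 s + 0.5869.
So ω_n = √0.5869 = 0.766 rad/s and ζ = 0.3166/(2·0.766) = 0.207.
t_s ≈ 4/(ζω_n) = 25.3 s.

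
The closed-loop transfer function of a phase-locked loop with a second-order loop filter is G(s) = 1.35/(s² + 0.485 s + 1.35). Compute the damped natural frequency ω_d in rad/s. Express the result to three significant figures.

ω_n = √1.35 = 1.16 rad/s; ζ = 0.485/(2·1.16) = 0.209.
ω_d = 1.16·√(1 − 0.209²) = 1.14 rad/s.

ω_d ≈ 1.14 rad/s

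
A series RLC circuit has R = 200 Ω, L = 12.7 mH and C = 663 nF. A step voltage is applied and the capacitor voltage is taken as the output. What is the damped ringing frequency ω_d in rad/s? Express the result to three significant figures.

For a series RLC circuit (capacitor voltage as output), ω_n = 1/√(LC) = 1/√(12.7 mH · 663 nF) = 10900 rad/s.
ζ = (R/2)·√(C/L) = (200/2)·√(663 nF/12.7 mH) = 0.723.
The damped frequency ω_d = ω_n√(1−ζ²) = 7530 rad/s.

ω_d ≈ 7530 rad/s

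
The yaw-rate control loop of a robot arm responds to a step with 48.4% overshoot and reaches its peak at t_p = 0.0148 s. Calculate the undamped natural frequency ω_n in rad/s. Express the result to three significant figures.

ω_n ≈ 218 rad/s

From the overshoot, ζ = −ln(OS)/√(π²+ln²(OS)) = 0.225.
t_p = π/ω_d ⇒ ω_d = 212 rad/s; then ω_n = ω_d/√(1−ζ²) = 218 rad/s.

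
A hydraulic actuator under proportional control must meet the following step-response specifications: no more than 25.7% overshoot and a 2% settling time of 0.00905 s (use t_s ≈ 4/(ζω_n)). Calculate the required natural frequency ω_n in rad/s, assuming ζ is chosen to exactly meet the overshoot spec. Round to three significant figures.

From %OS = 100·exp(−πζ/√(1−ζ²)), invert to get ζ = −ln(OS)/√(π² + ln²(OS)) with OS = 0.257.
−ln 0.257 = 1.359, so ζ = 1.359/√(π² + 1.846) = 0.397.
Then ω_n = 4/(ζ t_s) = 4/(0.397 × 0.00905) = 1110 rad/s.

ω_n ≈ 1110 rad/s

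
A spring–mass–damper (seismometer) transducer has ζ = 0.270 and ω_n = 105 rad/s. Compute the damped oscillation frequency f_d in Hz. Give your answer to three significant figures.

f_d ≈ 16.1 Hz

ω_d = ω_n√(1−ζ²) = 105·√0.927 = 101 rad/s.
f_d = ω_d/(2π) = 16.1 Hz.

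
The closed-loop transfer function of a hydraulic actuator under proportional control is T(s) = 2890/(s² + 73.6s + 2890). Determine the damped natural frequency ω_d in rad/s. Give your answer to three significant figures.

Comparing the denominator to s² + 2ζω_n s + ω_n²: ω_n = √2890 = 53.8 rad/s, and 2ζω_n = 73.6 so ζ = 73.6/(2·53.8) = 0.685.
The damped frequency ω_d = ω_n√(1−ζ²) = 39.2 rad/s.

ω_d ≈ 39.2 rad/s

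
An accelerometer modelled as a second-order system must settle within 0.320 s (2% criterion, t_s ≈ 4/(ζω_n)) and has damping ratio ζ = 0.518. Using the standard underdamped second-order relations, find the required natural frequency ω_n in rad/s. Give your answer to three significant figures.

ω_n ≈ 24.1 rad/s

Rearranging t_s ≈ 4/(ζω_n) gives ω_n = 4/(ζ·t_s) = 4/(0.518 × 0.320) = 24.1 rad/s.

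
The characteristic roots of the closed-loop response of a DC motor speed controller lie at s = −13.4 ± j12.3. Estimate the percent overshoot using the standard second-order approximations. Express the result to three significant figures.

|pole| = ω_n = √(13.4² + 12.3²) = 18.2 rad/s; ζ = cos θ = σ/ω_n = 0.737.
%OS = 100·exp(−πζ/√(1−ζ²)) = 3.26%.

%OS ≈ 3.26%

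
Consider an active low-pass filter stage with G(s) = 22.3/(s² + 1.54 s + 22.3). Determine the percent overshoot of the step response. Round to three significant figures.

Comparing the denominator to s² + 2ζω_n s + ω_n²: ω_n = √22.3 = 4.72 rad/s, and 2ζω_n = 1.54 so ζ = 1.54/(2·4.72) = 0.163.
Overshoot: exp(−π·0.163/√(1−0.163²)) = 0.595, i.e. 59.5%.

%OS ≈ 59.5%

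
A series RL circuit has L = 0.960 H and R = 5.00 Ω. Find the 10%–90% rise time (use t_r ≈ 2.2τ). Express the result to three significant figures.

t_r ≈ 0.422 s

τ = L/R = 0.960/5.00 = 0.192 s.
t_r ≈ 2.2τ = 0.422 s.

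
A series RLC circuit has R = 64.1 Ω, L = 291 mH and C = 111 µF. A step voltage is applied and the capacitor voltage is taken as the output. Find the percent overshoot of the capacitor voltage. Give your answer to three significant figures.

For a series RLC circuit (capacitor voltage as output), ω_n = 1/√(LC) = 1/√(291 mH · 111 µF) = 176 rad/s.
ζ = (R/2)·√(C/L) = (64.1/2)·√(111 µF/291 mH) = 0.626.
%OS = 100·exp(−πζ/√(1−ζ²)) = 8.03%.

%OS ≈ 8.03%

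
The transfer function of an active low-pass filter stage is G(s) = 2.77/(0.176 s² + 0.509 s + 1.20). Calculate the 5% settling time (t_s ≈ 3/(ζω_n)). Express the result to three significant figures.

t_s ≈ 2.07 s

Dividing through by 0.176: denominator becomes s² + 2.892 s + 6.818.
So ω_n = √6.818 = 2.61 rad/s and ζ = 2.892/(2·2.61) = 0.554.
t_s ≈ 3/(ζω_n) = 2.07 s.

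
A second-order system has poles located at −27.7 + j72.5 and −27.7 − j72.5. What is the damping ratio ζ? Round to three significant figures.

With σ = 27.7, ω_d = 72.5: ω_n = √(σ²+ω_d²) = 77.6 rad/s, ζ = σ/ω_n = 0.357.

ζ ≈ 0.357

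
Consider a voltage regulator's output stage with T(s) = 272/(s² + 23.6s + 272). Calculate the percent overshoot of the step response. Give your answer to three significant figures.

%OS ≈ 4.01%

Comparing the denominator to s² + 2ζω_n s + ω_n²: ω_n = √272 = 16.5 rad/s, and 2ζω_n = 23.6 so ζ = 23.6/(2·16.5) = 0.715.
%OS = 100 e^{−πζ/√(1−ζ²)} with ζ = 0.715 gives 4.01%.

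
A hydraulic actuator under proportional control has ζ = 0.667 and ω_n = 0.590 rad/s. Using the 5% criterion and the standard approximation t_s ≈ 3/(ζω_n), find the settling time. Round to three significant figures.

t_s ≈ 7.62 s

t_s ≈ 3/(ζω_n) = 3/(0.667 × 0.590) = 7.62 s.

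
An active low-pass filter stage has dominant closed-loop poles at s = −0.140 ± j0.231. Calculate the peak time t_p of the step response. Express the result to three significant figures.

t_p ≈ 13.6 s

t_p = π/ω_d with ω_d = 0.231 (the imaginary part), so t_p = 13.6 s.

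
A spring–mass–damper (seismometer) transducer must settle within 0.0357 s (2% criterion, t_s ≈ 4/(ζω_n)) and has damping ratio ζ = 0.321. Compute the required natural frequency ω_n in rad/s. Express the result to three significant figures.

ω_n ≈ 349 rad/s

Rearranging t_s ≈ 4/(ζω_n) gives ω_n = 4/(ζ·t_s) = 4/(0.321 × 0.0357) = 349 rad/s.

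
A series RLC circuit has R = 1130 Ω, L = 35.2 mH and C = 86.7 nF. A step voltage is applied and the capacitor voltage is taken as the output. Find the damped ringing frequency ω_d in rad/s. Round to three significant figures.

ω_d ≈ 8370 rad/s

For a series RLC circuit (capacitor voltage as output), ω_n = 1/√(LC) = 1/√(35.2 mH · 86.7 nF) = 18100 rad/s.
ζ = (R/2)·√(C/L) = (1130/2)·√(86.7 nF/35.2 mH) = 0.887.
ω_d = 18100·√(1 − 0.887²) = 8370 rad/s.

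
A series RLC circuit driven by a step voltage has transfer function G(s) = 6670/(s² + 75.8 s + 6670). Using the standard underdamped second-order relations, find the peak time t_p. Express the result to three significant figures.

t_p ≈ 0.0434 s

Comparing the denominator to s² + 2ζω_n s + ω_n²: ω_n = √6670 = 81.7 rad/s, and 2ζω_n = 75.8 so ζ = 75.8/(2·81.7) = 0.464.
ω_d = ω_n√(1−ζ²) = 72.3 rad/s. Then t_p = π/ω_d = 0.0434 s.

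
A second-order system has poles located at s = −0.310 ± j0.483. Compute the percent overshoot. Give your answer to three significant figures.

The poles are at −σ ± jω_d with σ = 0.310 and ω_d = 0.483, so ω_n = √(σ²+ω_d²) = 0.574 rad/s and ζ = σ/ω_n = 0.540.
%OS = 100·exp(−πζ/√(1−ζ²)) = 13.3%.

%OS ≈ 13.3%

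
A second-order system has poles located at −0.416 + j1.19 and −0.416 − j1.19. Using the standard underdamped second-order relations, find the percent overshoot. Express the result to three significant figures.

|pole| = ω_n = √(0.416² + 1.19²) = 1.26 rad/s; ζ = cos θ = σ/ω_n = 0.330.
%OS = 100 e^{−πζ/√(1−ζ²)} with ζ = 0.330 gives 33.3%.

%OS ≈ 33.3%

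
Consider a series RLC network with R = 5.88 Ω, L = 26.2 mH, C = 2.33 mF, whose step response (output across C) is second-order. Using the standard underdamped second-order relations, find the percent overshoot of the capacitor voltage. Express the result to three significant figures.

%OS ≈ 0.326%

For a series RLC circuit (capacitor voltage as output), ω_n = 1/√(LC) = 1/√(26.2 mH · 2.33 mF) = 128 rad/s.
ζ = (R/2)·√(C/L) = (5.88/2)·√(2.33 mF/26.2 mH) = 0.877.
Overshoot: exp(−π·0.877/√(1−0.877²)) = 0.00326, i.e. 0.326%.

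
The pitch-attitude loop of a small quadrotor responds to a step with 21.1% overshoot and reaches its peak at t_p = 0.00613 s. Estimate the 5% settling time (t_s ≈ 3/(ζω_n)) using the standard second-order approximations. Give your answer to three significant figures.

t_s ≈ 0.0118 s

ζ from %OS: ζ = |ln 0.211|/√(π²+ln²0.211) = 0.444.
t_p = π/ω_d ⇒ ω_d = 512 rad/s; then ω_n = ω_d/√(1−ζ²) = 572 rad/s.
t_s ≈ 3/(ζω_n) = 3/(0.444·572) = 0.0118 s.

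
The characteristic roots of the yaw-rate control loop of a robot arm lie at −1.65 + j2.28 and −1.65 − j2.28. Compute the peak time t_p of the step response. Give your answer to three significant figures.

t_p ≈ 1.38 s

t_p = π/ω_d with ω_d = 2.28 (the imaginary part), so t_p = 1.38 s.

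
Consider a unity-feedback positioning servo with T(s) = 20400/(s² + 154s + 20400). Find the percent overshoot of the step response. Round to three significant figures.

Matching coefficients with s² + 2ζω_n s + ω_n² gives ω_n² = 20400 ⇒ ω_n = 143 rad/s, and ζ = 154/(2ω_n) = 0.539.
%OS = 100·exp(−πζ/√(1−ζ²)) = 13.4%.

%OS ≈ 13.4%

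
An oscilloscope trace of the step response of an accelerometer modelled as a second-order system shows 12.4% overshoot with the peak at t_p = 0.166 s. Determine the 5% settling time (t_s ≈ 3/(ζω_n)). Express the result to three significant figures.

The overshoot fixes ζ = −ln(OS)/√(π²+ln²(OS)) = 0.553.
From t_p = π/ω_d, ω_d = π/0.166 = 18.9 rad/s, so ω_n = ω_d/√(1−ζ²) = 22.7 rad/s.
t_s ≈ 3/(ζω_n) = 3/(0.553·22.7) = 0.239 s.

t_s ≈ 0.239 s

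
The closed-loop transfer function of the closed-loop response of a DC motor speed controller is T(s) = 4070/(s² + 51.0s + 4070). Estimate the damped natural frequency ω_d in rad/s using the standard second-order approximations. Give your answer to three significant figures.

ω_d ≈ 58.5 rad/s

ω_n = √4070 = 63.8 rad/s; ζ = 51.0/(2·63.8) = 0.400.
ω_d = ω_n√(1−ζ²) = 58.5 rad/s.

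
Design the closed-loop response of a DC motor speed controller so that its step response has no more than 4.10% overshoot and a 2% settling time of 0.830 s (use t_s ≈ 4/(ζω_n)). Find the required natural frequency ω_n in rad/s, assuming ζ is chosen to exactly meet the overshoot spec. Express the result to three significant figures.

From %OS = 100·exp(−πζ/√(1−ζ²)), invert to get ζ = −ln(OS)/√(π² + ln²(OS)) with OS = 0.0410.
−ln 0.0410 = 3.194, so ζ = 3.194/√(π² + 10.20) = 0.713.
Then ω_n = 4/(ζ t_s) = 4/(0.713 × 0.830) = 6.76 rad/s.

ω_n ≈ 6.76 rad/s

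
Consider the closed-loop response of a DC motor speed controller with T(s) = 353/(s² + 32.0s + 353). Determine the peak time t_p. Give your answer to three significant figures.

t_p ≈ 0.319 s

Comparing the denominator to s² + 2ζω_n s + ω_n²: ω_n = √353 = 18.8 rad/s, and 2ζω_n = 32.0 so ζ = 32.0/(2·18.8) = 0.852.
The damped frequency ω_d = ω_n√(1−ζ²) = 9.85 rad/s. Then t_p = π/ω_d = 0.319 s.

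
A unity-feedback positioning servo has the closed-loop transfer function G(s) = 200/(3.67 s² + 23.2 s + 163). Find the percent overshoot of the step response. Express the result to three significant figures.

Dividing through by 3.67: denominator becomes s² + 6.322 s + 44.41.
So ω_n = √44.41 = 6.66 rad/s and ζ = 6.322/(2·6.66) = 0.474.
%OS = 100·exp(−πζ/√(1−ζ²)) = 18.4%.

%OS ≈ 18.4%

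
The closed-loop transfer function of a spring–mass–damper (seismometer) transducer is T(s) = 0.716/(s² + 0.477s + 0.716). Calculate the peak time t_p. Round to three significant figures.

Comparing the denominator to s² + 2ζω_n s + ω_n²: ω_n = √0.716 = 0.846 rad/s, and 2ζω_n = 0.477 so ζ = 0.477/(2·0.846) = 0.282.
ω_d = ω_n√(1−ζ²) = 0.812 rad/s. Then t_p = π/ω_d = 3.87 s.

t_p ≈ 3.87 s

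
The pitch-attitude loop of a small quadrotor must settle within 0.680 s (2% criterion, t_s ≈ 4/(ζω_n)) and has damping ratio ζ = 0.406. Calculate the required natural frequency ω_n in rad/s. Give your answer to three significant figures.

Rearranging t_s ≈ 4/(ζω_n) gives ω_n = 4/(ζ·t_s) = 4/(0.406 × 0.680) = 14.5 rad/s.

ω_n ≈ 14.5 rad/s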